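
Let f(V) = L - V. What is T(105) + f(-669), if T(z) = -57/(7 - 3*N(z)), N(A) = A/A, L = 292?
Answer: 3787/4 ≈ 946.75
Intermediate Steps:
N(A) = 1
f(V) = 292 - V
T(z) = -57/4 (T(z) = -57/(7 - 3*1) = -57/(7 - 3) = -57/4)
T(105) + f(-669) = -57/4 + (292 - 1*(-669)) = -57/4 + (292 + 669) = -57/4 + 961 = 3787/4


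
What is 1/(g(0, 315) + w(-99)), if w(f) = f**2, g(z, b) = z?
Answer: 1/9801 ≈ 0.00010203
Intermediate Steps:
1/(g(0, 315) + w(-99)) = 1/(0 + (-99)**2) = 1/(0 + 9801) = 1/9801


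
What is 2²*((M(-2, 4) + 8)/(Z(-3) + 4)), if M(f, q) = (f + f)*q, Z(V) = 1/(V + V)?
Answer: -192/23 ≈ -8.3478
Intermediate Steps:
Z(V) = 1/(2*V)
M(f, q) = 2*f*q (M(f, q) = (2*f)*q = 2*f*q)
2²*((M(-2, 4) + 8)/(Z(-3) + 4)) = 2²*((2*(-2)*4 + 8)/((½)/(-3) + 4)) = 4*((-16 + 8)/((½)*(-⅓) + 4)) = 4*(-8/(-⅙ + 4)) = 4*(-8/23/6) = 4*(-8*6/23) = 4*(-48/23) = -192/23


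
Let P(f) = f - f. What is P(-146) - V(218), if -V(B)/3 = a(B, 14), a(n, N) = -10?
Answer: -30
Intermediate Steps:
P(f) = 0
V(B) = 30 (V(B) = -3*(-10) = 30)
P(-146) - V(218) = 0 - 1*30 = 0 - 30 = -30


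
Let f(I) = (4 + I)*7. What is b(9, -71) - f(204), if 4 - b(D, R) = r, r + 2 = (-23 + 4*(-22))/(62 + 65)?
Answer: -184039/127 ≈ -1449.1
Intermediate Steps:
f(I) = 28 + 7*I
r = -365/127 (r = -2 + (-23 + 4*(-22))/(62 + 65) = -2 + (-23 - 88)/127 = -2 - 111*1/127 = -2 - 111/127 = -365/127 ≈ -2.8740)
b(D, R) = 873/127 (b(D, R) = 4 - 1*(-365/127) = 4 + 365/127 = 873/127)
b(9, -71) - f(204) = 873/127 - (28 + 7*204) = 873/127 - (28 + 1428) = 873/127 - 1*1456 = 873/127 - 1456 = -184039/127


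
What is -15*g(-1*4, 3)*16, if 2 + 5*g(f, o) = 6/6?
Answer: 48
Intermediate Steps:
g(f, o) = -⅕ (g(f, o) = -⅖ + (6/6)/5 = -⅖ + (6*(⅙))/5 = -⅖ + (⅕)*1 = -⅖ + ⅕ = -⅕)
-15*g(-1*4, 3)*16 = -15*(-⅕)*16 = 3*16 = 48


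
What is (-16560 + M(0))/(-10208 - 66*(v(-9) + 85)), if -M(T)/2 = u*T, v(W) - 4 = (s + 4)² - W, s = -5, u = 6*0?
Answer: 8280/8371 ≈ 0.98913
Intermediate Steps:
u = 0
v(W) = 5 - W (v(W) = 4 + ((-5 + 4)² - W) = 4 + ((-1)² - W) = 4 + (1 - W) = 5 - W)
M(T) = 0 (M(T) = -0*T = -2*0 = 0)
(-16560 + M(0))/(-10208 - 66*(v(-9) + 85)) = (-16560 + 0)/(-10208 - 66*((5 - 1*(-9)) + 85)) = -16560/(-10208 - 66*((5 + 9) + 85)) = -16560/(-10208 - 66*(14 + 85)) = -16560/(-10208 - 66*99) = -16560/(-10208 - 6534) = -16560/(-16742) = -16560*(-1/16742) = 8280/8371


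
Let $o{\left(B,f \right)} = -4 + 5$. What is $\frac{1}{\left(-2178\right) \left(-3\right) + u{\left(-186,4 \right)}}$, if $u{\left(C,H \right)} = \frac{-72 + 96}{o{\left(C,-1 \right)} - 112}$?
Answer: $\frac{37}{241750} \approx 0.00015305$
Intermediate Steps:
$o{\left(B,f \right)} = 1$
$u{\left(C,H \right)} = - \frac{8}{37}$ ($u{\left(C,H \right)} = \frac{-72 + 96}{1 - 112} = \frac{24}{-111} = 24 \left(- \frac{1}{111}\right) = - \frac{8}{37}$)
$\frac{1}{\left(-2178\right) \left(-3\right) + u{\left(-186,4 \right)}} = \frac{1}{\left(-2178\right) \left(-3\right) - \frac{8}{37}} = \frac{1}{6534 - \frac{8}{37}} = \frac{1}{\frac{241750}{37}} = \frac{37}{241750}$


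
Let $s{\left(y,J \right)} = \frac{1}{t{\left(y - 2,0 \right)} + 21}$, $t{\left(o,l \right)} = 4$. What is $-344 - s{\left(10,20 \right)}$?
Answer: $- \frac{8601}{25} \approx -344.04$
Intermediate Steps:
$s{\left(y,J \right)} = \frac{1}{25}$ ($s{\left(y,J \right)} = \frac{1}{4 + 21} = \frac{1}{25}$)
$-344 - s{\left(10,20 \right)} = -344 - \frac{1}{25} = - \frac{8601}{25}$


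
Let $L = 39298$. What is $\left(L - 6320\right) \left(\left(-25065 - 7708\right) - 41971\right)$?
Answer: $-2464907632$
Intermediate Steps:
$\left(L - 6320\right) \left(\left(-25065 - 7708\right) - 41971\right) = \left(39298 - 6320\right) \left(\left(-25065 - 7708\right) - 41971\right) = 32978 \left(-32773 - 41971\right) = 32978 \left(-74744\right) = -2464907632$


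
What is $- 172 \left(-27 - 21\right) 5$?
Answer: $41280$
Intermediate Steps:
$- 172 \left(-27 - 21\right) 5 = - 172 \left(\left(-48\right) 5\right) = \left(-172\right) \left(-240\right) = 41280$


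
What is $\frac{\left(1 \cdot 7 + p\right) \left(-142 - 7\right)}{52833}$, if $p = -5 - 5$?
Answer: $\frac{149}{17611} \approx 0.0084606$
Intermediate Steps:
$p = -10$ ($p = -5 - 5 = -10$)
$\frac{\left(1 \cdot 7 + p\right) \left(-142 - 7\right)}{52833} = \frac{\left(1 \cdot 7 - 10\right) \left(-142 - 7\right)}{52833} = \left(7 - 10\right) \left(-149\right) \frac{1}{52833} = \left(-3\right) \left(-149\right) \frac{1}{52833} = 447 \cdot \frac{1}{52833} = \frac{149}{17611}$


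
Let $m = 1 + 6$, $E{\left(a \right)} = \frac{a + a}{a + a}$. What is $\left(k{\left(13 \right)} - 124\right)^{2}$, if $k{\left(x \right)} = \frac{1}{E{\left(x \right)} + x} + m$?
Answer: $\frac{2679769}{196} \approx 13672.0$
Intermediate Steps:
$E{\left(a \right)} = 1$ ($E{\left(a \right)} = \frac{2 a}{2 a} = 2 a \frac{1}{2 a} = 1$)
$m = 7$
$k{\left(x \right)} = 7 + \frac{1}{1 + x}$ ($k{\left(x \right)} = \frac{1}{1 + x} + 7 = 7 + \frac{1}{1 + x}$)
$\left(k{\left(13 \right)} - 124\right)^{2} = \left(\frac{8 + 7 \cdot 13}{1 + 13} - 124\right)^{2} = \left(\frac{8 + 91}{14} - 124\right)^{2} = \left(\frac{1}{14} \cdot 99 - 124\right)^{2} = \left(\frac{99}{14} - 124\right)^{2} = \left(- \frac{1637}{14}\right)^{2} = \frac{2679769}{196}$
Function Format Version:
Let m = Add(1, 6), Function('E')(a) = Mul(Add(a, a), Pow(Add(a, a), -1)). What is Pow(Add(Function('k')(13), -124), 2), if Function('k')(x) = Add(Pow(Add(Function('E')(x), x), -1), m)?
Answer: Rational(2679769, 196) ≈ 13672.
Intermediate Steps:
Function('E')(a) = 1 (Function('E')(a) = Mul(Mul(2, a), Pow(Mul(2, a), -1)) = Mul(Mul(2, a), Mul(Rational(1, 2), Pow(a, -1))) = 1)
m = 7
Function('k')(x) = Add(7, Pow(Add(1, x), -1)) (Function('k')(x) = Add(Pow(Add(1, x), -1), 7) = Add(7, Pow(Add(1, x), -1)))
Pow(Add(Function('k')(13), -124), 2) = Pow(Add(Mul(Pow(Add(1, 13), -1), Add(8, Mul(7, 13))), -124), 2) = Pow(Add(Mul(Pow(14, -1), Add(8, 91)), -124), 2) = Pow(Add(Mul(Rational(1, 14), 99), -124), 2) = Pow(Add(Rational(99, 14), -124), 2) = Pow(Rational(-1637, 14), 2) = Rational(2679769, 196)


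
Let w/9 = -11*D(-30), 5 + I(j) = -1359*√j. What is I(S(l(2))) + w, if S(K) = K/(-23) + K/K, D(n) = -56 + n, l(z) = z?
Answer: 8509 - 1359*√483/23 ≈ 7210.4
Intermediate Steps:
S(K) = 1 - K/23 (S(K) = K*(-1/23) + 1 = -K/23 + 1 = 1 - K/23)
I(j) = -5 - 1359*√j
w = 8514 (w = 9*(-11*(-56 - 30)) = 9*(-11*(-86)) = 9*946 = 8514)
I(S(l(2))) + w = (-5 - 1359*√(1 - 1/23*2)) + 8514 = (-5 - 1359*√(1 - 2/23)) + 8514 = (-5 - 1359*√483/23) + 8514 = 8509 - 1359*√483/23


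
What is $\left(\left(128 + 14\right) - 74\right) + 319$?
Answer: $387$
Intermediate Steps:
$\left(\left(128 + 14\right) - 74\right) + 319 = \left(142 - 74\right) + 319 = 68 + 319 = 387$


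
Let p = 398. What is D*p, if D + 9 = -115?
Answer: -49352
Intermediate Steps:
D = -124 (D = -9 - 115 = -124)
D*p = -124*398 = -49352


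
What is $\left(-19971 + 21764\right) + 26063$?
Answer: $27856$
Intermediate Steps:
$\left(-19971 + 21764\right) + 26063 = 1793 + 26063 = 27856$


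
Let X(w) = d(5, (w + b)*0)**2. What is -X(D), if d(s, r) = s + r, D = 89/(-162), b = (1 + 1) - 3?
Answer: -25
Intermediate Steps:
b = -1 (b = 2 - 3 = -1)
D = -89/162 (D = 89*(-1/162) = -89/162 ≈ -0.54938)
d(s, r) = r + s
X(w) = 25 (X(w) = ((w - 1)*0 + 5)**2 = ((-1 + w)*0 + 5)**2 = (0 + 5)**2 = 5**2 = 25)
-X(D) = -1*25 = -25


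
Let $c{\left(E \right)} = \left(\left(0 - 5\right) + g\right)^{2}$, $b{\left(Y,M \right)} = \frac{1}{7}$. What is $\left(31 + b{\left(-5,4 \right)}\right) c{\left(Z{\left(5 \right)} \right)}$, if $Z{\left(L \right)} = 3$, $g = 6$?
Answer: $\frac{218}{7} \approx 31.143$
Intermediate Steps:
$b{\left(Y,M \right)} = \frac{1}{7}$
$c{\left(E \right)} = 1$ ($c{\left(E \right)} = \left(\left(0 - 5\right) + 6\right)^{2} = \left(-5 + 6\right)^{2} = 1^{2} = 1$)
$\left(31 + b{\left(-5,4 \right)}\right) c{\left(Z{\left(5 \right)} \right)} = \left(31 + \frac{1}{7}\right) 1 = \frac{218}{7} \cdot 1 = \frac{218}{7}$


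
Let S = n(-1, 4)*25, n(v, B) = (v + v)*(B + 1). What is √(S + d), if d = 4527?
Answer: √4277 ≈ 65.399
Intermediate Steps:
n(v, B) = 2*v*(1 + B) (n(v, B) = (2*v)*(1 + B) = 2*v*(1 + B))
S = -250 (S = (2*(-1)*(1 + 4))*25 = (2*(-1)*5)*25 = -10*25 = -250)
√(S + d) = √(-250 + 4527) = √4277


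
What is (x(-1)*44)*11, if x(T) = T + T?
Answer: -968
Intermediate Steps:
x(T) = 2*T
(x(-1)*44)*11 = ((2*(-1))*44)*11 = -2*44*11 = -88*11 = -968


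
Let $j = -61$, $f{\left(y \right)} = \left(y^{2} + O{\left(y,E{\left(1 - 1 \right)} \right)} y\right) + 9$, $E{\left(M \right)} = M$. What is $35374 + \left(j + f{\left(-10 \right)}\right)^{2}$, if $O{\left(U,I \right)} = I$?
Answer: $37678$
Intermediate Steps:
$f{\left(y \right)} = 9 + y^{2}$ ($f{\left(y \right)} = \left(y^{2} + \left(1 - 1\right) y\right) + 9 = \left(y^{2} + 0 y\right) + 9 = \left(y^{2} + 0\right) + 9 = y^{2} + 9 = 9 + y^{2}$)
$35374 + \left(j + f{\left(-10 \right)}\right)^{2} = 35374 + \left(-61 + \left(9 + \left(-10\right)^{2}\right)\right)^{2} = 35374 + \left(-61 + \left(9 + 100\right)\right)^{2} = 35374 + \left(-61 + 109\right)^{2} = 35374 + 48^{2} = 35374 + 2304 = 37678$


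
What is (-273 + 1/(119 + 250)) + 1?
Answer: -100367/369 ≈ -272.00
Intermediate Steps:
(-273 + 1/(119 + 250)) + 1 = (-273 + 1/369) + 1 = -100736/369 + 1 = -100367/369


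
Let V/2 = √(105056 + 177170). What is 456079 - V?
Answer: 456079 - 2*√282226 ≈ 4.5502e+5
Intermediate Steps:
V = 2*√282226 (V = 2*√(105056 + 177170) = 2*√282226 ≈ 1062.5)
456079 - V = 456079 - 2*√282226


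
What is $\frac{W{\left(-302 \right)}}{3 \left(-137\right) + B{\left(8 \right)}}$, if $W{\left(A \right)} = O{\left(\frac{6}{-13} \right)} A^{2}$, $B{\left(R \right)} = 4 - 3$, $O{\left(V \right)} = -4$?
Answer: $\frac{182408}{205} \approx 889.79$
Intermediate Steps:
$B{\left(R \right)} = 1$
$W{\left(A \right)} = - 4 A^{2}$
$\frac{W{\left(-302 \right)}}{3 \left(-137\right) + B{\left(8 \right)}} = \frac{\left(-4\right) \left(-302\right)^{2}}{3 \left(-137\right) + 1} = \frac{\left(-4\right) 91204}{-411 + 1} = - \frac{364816}{-410} = \left(-364816\right) \left(- \frac{1}{410}\right) = \frac{182408}{205}$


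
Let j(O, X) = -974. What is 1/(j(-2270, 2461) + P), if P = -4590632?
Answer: -1/4591606 ≈ -2.1779e-7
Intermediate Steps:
1/(j(-2270, 2461) + P) = 1/(-974 - 4590632) = 1/(-4591606) = -1/4591606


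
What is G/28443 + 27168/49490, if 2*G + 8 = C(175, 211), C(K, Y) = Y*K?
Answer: 88750031/74086530 ≈ 1.1979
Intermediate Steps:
C(K, Y) = K*Y
G = 36917/2 (G = -4 + (175*211)/2 = -4 + (½)*36925 = -4 + 36925/2 = 36917/2 ≈ 18459.)
G/28443 + 27168/49490 = (36917/2)/28443 + 27168/49490 = (36917/2)*(1/28443) + 27168*(1/49490) = 1943/2994 + 13584/24745 = 88750031/74086530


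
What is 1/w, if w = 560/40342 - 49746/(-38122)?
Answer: 384479431/507050363 ≈ 0.75827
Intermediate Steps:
w = 507050363/384479431 (w = 560*(1/40342) - 49746*(-1/38122) = 280/20171 + 24873/19061 = 507050363/384479431 ≈ 1.3188)
1/w = 1/(507050363/384479431) = 384479431/507050363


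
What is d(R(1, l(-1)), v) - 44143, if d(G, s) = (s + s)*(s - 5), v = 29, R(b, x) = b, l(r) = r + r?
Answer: -42751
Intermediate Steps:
l(r) = 2*r
d(G, s) = 2*s*(-5 + s) (d(G, s) = (2*s)*(-5 + s) = 2*s*(-5 + s))
d(R(1, l(-1)), v) - 44143 = 2*29*(-5 + 29) - 44143 = 2*29*24 - 44143 = 1392 - 44143 = -42751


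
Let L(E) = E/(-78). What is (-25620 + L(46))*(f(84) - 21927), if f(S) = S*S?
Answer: 4953049271/13 ≈ 3.8100e+8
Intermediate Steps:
f(S) = S²
L(E) = -E/78 (L(E) = E*(-1/78) = -E/78)
(-25620 + L(46))*(f(84) - 21927) = (-25620 - 1/78*46)*(84² - 21927) = (-25620 - 23/39)*(7056 - 21927) = -999203/39*(-14871) = 4953049271/13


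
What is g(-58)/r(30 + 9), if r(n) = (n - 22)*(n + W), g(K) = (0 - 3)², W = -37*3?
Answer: -1/136 ≈ -0.0073529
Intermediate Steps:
W = -111
g(K) = 9 (g(K) = (-3)² = 9)
r(n) = (-111 + n)*(-22 + n) (r(n) = (n - 22)*(n - 111) = (-22 + n)*(-111 + n) = (-111 + n)*(-22 + n))
g(-58)/r(30 + 9) = 9/(2442 + (30 + 9)² - 133*(30 + 9)) = 9/(2442 + 39² - 133*39) = 9/(2442 + 1521 - 5187) = 9/(-1224) = 9*(-1/1224) = -1/136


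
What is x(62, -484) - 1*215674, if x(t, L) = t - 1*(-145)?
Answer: -215467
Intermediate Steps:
x(t, L) = 145 + t (x(t, L) = t + 145 = 145 + t)
x(62, -484) - 1*215674 = (145 + 62) - 1*215674 = 207 - 215674 = -215467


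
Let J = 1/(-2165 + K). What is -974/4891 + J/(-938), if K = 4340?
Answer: -29658373/148930950 ≈ -0.19914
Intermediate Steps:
J = 1/2175 (J = 1/(-2165 + 4340) = 1/2175 ≈ 0.00045977)
-974/4891 + J/(-938) = -974/4891 + (1/2175)/(-938) = -974*1/4891 + (1/2175)*(-1/938) = -974/4891 - 1/2040150 = -29658373/148930950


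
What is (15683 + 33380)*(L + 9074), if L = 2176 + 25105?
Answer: 1783685365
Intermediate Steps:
L = 27281
(15683 + 33380)*(L + 9074) = (15683 + 33380)*(27281 + 9074) = 49063*36355 = 1783685365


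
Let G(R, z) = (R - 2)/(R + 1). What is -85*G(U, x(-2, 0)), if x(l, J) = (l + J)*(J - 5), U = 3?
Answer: -85/4 ≈ -21.250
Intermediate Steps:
x(l, J) = (-5 + J)*(J + l) (x(l, J) = (J + l)*(-5 + J) = (-5 + J)*(J + l))
G(R, z) = (-2 + R)/(1 + R)
-85*G(U, x(-2, 0)) = -85*(-2 + 3)/(1 + 3) = -85/4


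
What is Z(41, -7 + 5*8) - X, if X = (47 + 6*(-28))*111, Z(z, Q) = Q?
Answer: 13464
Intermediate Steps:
X = -13431 (X = (47 - 168)*111 = -121*111 = -13431)
Z(41, -7 + 5*8) - X = (-7 + 5*8) - 1*(-13431) = (-7 + 40) + 13431 = 33 + 13431 = 13464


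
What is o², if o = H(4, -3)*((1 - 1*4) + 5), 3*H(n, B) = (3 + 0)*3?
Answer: 36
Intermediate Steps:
H(n, B) = 3 (H(n, B) = ((3 + 0)*3)/3 = (3*3)/3 = (⅓)*9 = 3)
o = 6 (o = 3*((1 - 1*4) + 5) = 3*((1 - 4) + 5) = 3*(-3 + 5) = 3*2 = 6)
o² = 6² = 36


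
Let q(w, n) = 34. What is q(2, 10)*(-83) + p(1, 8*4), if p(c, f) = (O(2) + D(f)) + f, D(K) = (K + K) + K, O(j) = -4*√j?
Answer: -2694 - 4*√2 ≈ -2699.7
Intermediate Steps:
D(K) = 3*K (D(K) = 2*K + K = 3*K)
p(c, f) = -4*√2 + 4*f (p(c, f) = (-4*√2 + 3*f) + f = -4*√2 + 4*f)
q(2, 10)*(-83) + p(1, 8*4) = 34*(-83) + (-4*√2 + 4*(8*4)) = -2822 + (-4*√2 + 4*32) = -2822 + (-4*√2 + 128) = -2822 + (128 - 4*√2) = -2694 - 4*√2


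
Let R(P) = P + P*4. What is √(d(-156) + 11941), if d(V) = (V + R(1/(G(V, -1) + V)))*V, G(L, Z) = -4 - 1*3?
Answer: √963970753/163 ≈ 190.48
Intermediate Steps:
G(L, Z) = -7 (G(L, Z) = -4 - 3 = -7)
R(P) = 5*P (R(P) = P + 4*P = 5*P)
d(V) = V*(V + 5/(-7 + V)) (d(V) = (V + 5/(-7 + V))*V = V*(V + 5/(-7 + V)))
√(d(-156) + 11941) = √(-156*(5 - 156*(-7 - 156))/(-7 - 156) + 11941) = √(-156*(5 - 156*(-163))/(-163) + 11941) = √(-156*(-1/163)*(5 + 25428) + 11941) = √(-156*(-1/163)*25433 + 11941) = √(3967548/163 + 11941) = √(5913931/163) = √963970753/163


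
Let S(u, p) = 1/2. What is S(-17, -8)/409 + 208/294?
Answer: 85219/120246 ≈ 0.70871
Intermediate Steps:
S(u, p) = 1/2
S(-17, -8)/409 + 208/294 = (1/2)/409 + 208/294 = (1/2)*(1/409) + 208*(1/294) = 1/818 + 104/147 = 85219/120246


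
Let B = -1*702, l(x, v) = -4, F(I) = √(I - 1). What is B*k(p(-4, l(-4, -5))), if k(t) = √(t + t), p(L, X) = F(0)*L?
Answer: -1404 + 1404*I ≈ -1404.0 + 1404.0*I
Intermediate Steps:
F(I) = √(-1 + I)
p(L, X) = I*L (p(L, X) = √(-1 + 0)*L = √(-1)*L = I*L)
B = -702
k(t) = √2*√t (k(t) = √(2*t) = √2*√t)
B*k(p(-4, l(-4, -5))) = -702*√2*√(I*(-4)) = -702*√2*√(-4*I) = -702*√2*2*√(-I) = -1404*√2*√(-I)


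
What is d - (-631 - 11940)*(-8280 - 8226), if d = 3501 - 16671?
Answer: -207510096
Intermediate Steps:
d = -13170
d - (-631 - 11940)*(-8280 - 8226) = -13170 - (-631 - 11940)*(-8280 - 8226) = -13170 - (-12571)*(-16506) = -13170 - 1*207496926 = -13170 - 207496926 = -207510096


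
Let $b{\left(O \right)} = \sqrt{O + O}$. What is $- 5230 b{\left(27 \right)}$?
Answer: $- 15690 \sqrt{6} \approx -38433.0$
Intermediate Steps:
$b{\left(O \right)} = \sqrt{2} \sqrt{O}$ ($b{\left(O \right)} = \sqrt{2 O} = \sqrt{2} \sqrt{O}$)
$- 5230 b{\left(27 \right)} = - 5230 \sqrt{2} \sqrt{27} = - 5230 \sqrt{2} \cdot 3 \sqrt{3} = - 5230 \cdot 3 \sqrt{6} = - 15690 \sqrt{6}$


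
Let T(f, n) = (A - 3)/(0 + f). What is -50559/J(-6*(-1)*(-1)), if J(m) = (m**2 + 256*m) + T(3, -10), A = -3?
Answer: 50559/1502 ≈ 33.661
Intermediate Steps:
T(f, n) = -6/f (T(f, n) = (-3 - 3)/(0 + f) = -6/f)
J(m) = -2 + m**2 + 256*m (J(m) = (m**2 + 256*m) - 6/3 = (m**2 + 256*m) - 6*1/3 = (m**2 + 256*m) - 2 = -2 + m**2 + 256*m)
-50559/J(-6*(-1)*(-1)) = -50559/(-2 + (-6*(-1)*(-1))**2 + 256*(-6*(-1)*(-1))) = -50559/(-2 + (6*(-1))**2 + 256*(6*(-1))) = -50559/(-2 + (-6)**2 + 256*(-6)) = -50559/(-2 + 36 - 1536) = -50559/(-1502) = -50559*(-1/1502) = 50559/1502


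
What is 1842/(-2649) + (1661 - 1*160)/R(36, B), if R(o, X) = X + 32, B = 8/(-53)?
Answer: 69208867/1490504 ≈ 46.433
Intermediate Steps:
B = -8/53 (B = 8*(-1/53) = -8/53 ≈ -0.15094)
R(o, X) = 32 + X
1842/(-2649) + (1661 - 1*160)/R(36, B) = 1842/(-2649) + (1661 - 1*160)/(32 - 8/53) = 1842*(-1/2649) + (1661 - 160)/(1688/53) = -614/883 + 1501*(53/1688) = -614/883 + 79553/1688 = 69208867/1490504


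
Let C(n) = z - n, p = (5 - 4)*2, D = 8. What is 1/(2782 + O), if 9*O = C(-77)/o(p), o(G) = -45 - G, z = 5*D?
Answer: 47/130741 ≈ 0.00035949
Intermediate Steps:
z = 40 (z = 5*8 = 40)
p = 2 (p = 1*2 = 2)
C(n) = 40 - n
O = -13/47 (O = ((40 - 1*(-77))/(-45 - 1*2))/9 = ((40 + 77)/(-45 - 2))/9 = (117/(-47))/9 = (117*(-1/47))/9 = (⅑)*(-117/47) = -13/47 ≈ -0.27660)
1/(2782 + O) = 1/(2782 - 13/47) = 1/(130741/47) = 47/130741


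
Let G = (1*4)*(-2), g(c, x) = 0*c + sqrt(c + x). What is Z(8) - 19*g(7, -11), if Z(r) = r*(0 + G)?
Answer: -64 - 38*I ≈ -64.0 - 38.0*I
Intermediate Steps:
g(c, x) = sqrt(c + x) (g(c, x) = 0 + sqrt(c + x) = sqrt(c + x))
G = -8 (G = 4*(-2) = -8)
Z(r) = -8*r (Z(r) = r*(0 - 8) = r*(-8) = -8*r)
Z(8) - 19*g(7, -11) = -8*8 - 19*sqrt(7 - 11) = -64 - 38*I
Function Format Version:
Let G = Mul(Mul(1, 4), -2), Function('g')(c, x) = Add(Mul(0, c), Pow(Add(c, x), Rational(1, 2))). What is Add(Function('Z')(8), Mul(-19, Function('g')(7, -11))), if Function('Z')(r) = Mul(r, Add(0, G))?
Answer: Add(-64, Mul(-38, I)) ≈ Add(-64.000, Mul(-38.000, I))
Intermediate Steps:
Function('g')(c, x) = Pow(Add(c, x), Rational(1, 2)) (Function('g')(c, x) = Add(0, Pow(Add(c, x), Rational(1, 2))) = Pow(Add(c, x), Rational(1, 2)))
G = -8 (G = Mul(4, -2) = -8)
Function('Z')(r) = Mul(-8, r) (Function('Z')(r) = Mul(r, Add(0, -8)) = Mul(r, -8) = Mul(-8, r))
Add(Function('Z')(8), Mul(-19, Function('g')(7, -11))) = Add(Mul(-8, 8), Mul(-19, Pow(Add(7, -11), Rational(1, 2)))) = Add(-64, Mul(-19, Pow(-4, Rational(1, 2)))) = Add(-64, Mul(-19, Mul(2, I))) = Add(-64, Mul(-38, I))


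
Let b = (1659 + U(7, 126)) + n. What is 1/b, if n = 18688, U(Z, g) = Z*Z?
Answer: 1/20396 ≈ 4.9029e-5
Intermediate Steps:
U(Z, g) = Z²
b = 20396 (b = (1659 + 7²) + 18688 = (1659 + 49) + 18688 = 1708 + 18688 = 20396)
1/b = 1/20396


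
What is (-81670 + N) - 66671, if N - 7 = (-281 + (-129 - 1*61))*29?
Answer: -161993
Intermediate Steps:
N = -13652 (N = 7 + (-281 + (-129 - 1*61))*29 = 7 + (-281 + (-129 - 61))*29 = 7 + (-281 - 190)*29 = 7 - 471*29 = 7 - 13659 = -13652)
(-81670 + N) - 66671 = (-81670 - 13652) - 66671 = -95322 - 66671 = -161993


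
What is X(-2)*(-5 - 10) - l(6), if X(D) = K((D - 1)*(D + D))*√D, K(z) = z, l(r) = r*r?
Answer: -36 - 180*I*√2 ≈ -36.0 - 254.56*I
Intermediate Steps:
l(r) = r²
X(D) = 2*D^(3/2)*(-1 + D) (X(D) = ((D - 1)*(D + D))*√D = ((-1 + D)*(2*D))*√D = (2*D*(-1 + D))*√D = 2*D^(3/2)*(-1 + D))
X(-2)*(-5 - 10) - l(6) = (2*(-2)^(3/2)*(-1 - 2))*(-5 - 10) - 1*6² = (2*(-2*I*√2)*(-3))*(-15) - 1*36 = (12*I*√2)*(-15) - 36 = -180*I*√2 - 36 = -36 - 180*I*√2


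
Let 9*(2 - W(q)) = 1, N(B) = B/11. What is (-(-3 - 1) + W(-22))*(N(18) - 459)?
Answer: -29627/11 ≈ -2693.4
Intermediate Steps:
N(B) = B/11 (N(B) = B*(1/11) = B/11)
W(q) = 17/9 (W(q) = 2 - ⅑*1 = 2 - ⅑ = 17/9)
(-(-3 - 1) + W(-22))*(N(18) - 459) = (-(-3 - 1) + 17/9)*((1/11)*18 - 459) = (-1*(-4) + 17/9)*(18/11 - 459) = (4 + 17/9)*(-5031/11) = (53/9)*(-5031/11) = -29627/11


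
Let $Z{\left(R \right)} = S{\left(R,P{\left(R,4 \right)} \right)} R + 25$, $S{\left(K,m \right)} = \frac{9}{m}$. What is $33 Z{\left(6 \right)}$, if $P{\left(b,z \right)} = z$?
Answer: $\frac{2541}{2} \approx 1270.5$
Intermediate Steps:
$Z{\left(R \right)} = 25 + \frac{9 R}{4}$ ($Z{\left(R \right)} = \frac{9}{4} R + 25 = 9 \cdot \frac{1}{4} R + 25 = \frac{9 R}{4} + 25 = 25 + \frac{9 R}{4}$)
$33 Z{\left(6 \right)} = 33 \left(25 + \frac{9}{4} \cdot 6\right) = 33 \left(25 + \frac{27}{2}\right) = 33 \cdot \frac{77}{2} = \frac{2541}{2}$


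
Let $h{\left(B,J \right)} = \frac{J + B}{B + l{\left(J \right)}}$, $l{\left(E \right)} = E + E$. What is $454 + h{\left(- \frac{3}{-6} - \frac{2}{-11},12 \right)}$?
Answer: $\frac{82267}{181} \approx 454.51$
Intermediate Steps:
$l{\left(E \right)} = 2 E$
$h{\left(B,J \right)} = \frac{B + J}{B + 2 J}$ ($h{\left(B,J \right)} = \frac{J + B}{B + 2 J} = \frac{B + J}{B + 2 J}$)
$454 + h{\left(- \frac{3}{-6} - \frac{2}{-11},12 \right)} = 454 + \frac{\left(- \frac{3}{-6} - \frac{2}{-11}\right) + 12}{\left(- \frac{3}{-6} - \frac{2}{-11}\right) + 2 \cdot 12} = 454 + \frac{\left(\left(-3\right) \left(- \frac{1}{6}\right) - - \frac{2}{11}\right) + 12}{\left(\left(-3\right) \left(- \frac{1}{6}\right) - - \frac{2}{11}\right) + 24} = 454 + \frac{\left(\frac{1}{2} + \frac{2}{11}\right) + 12}{\left(\frac{1}{2} + \frac{2}{11}\right) + 24} = 454 + \frac{\frac{15}{22} + 12}{\frac{15}{22} + 24} = 454 + \frac{1}{\frac{543}{22}} \cdot \frac{279}{22} = 454 + \frac{22}{543} \cdot \frac{279}{22} = 454 + \frac{93}{181} = \frac{82267}{181}$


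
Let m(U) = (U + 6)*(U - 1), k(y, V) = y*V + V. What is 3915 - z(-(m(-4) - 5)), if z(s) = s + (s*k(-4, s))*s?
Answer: 14025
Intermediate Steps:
k(y, V) = V + V*y (k(y, V) = V*y + V = V + V*y)
m(U) = (-1 + U)*(6 + U) (m(U) = (6 + U)*(-1 + U) = (-1 + U)*(6 + U))
z(s) = s - 3*s³ (z(s) = s + (s*(s*(1 - 4)))*s = s + (s*(s*(-3)))*s = s + (s*(-3*s))*s = s + (-3*s²)*s = s - 3*s³)
3915 - z(-(m(-4) - 5)) = 3915 - (-((-6 + (-4)² + 5*(-4)) - 5) - 3*(-((-6 + (-4)² + 5*(-4)) - 5)³)) = 3915 - (-((-6 + 16 - 20) - 5) - 3*(-((-6 + 16 - 20) - 5)³)) = 3915 - (-(-10 - 5) - 3*(-(-10 - 5)³)) = 3915 - (-1*(-15) - 3*(-1*(-15))³) = 3915 - (15 - 3*15³) = 3915 - (15 - 3*3375) = 3915 - (15 - 10125) = 3915 - 1*(-10110) = 3915 + 10110 = 14025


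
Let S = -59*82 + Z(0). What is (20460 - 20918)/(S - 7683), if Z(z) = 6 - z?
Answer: 458/12515 ≈ 0.036596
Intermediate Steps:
S = -4832 (S = -59*82 + (6 - 1*0) = -4838 + (6 + 0) = -4838 + 6 = -4832)
(20460 - 20918)/(S - 7683) = (20460 - 20918)/(-4832 - 7683) = -458/(-12515) = -458*(-1/12515) = 458/12515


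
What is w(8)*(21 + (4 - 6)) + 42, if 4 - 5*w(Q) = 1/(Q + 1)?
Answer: 511/9 ≈ 56.778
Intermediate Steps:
w(Q) = ⅘ - 1/(5*(1 + Q)) (w(Q) = ⅘ - 1/(5*(Q + 1)) = ⅘ - 1/(5*(1 + Q)))
w(8)*(21 + (4 - 6)) + 42 = ((3 + 4*8)/(5*(1 + 8)))*(21 + (4 - 6)) + 42 = ((⅕)*(3 + 32)/9)*(21 - 2) + 42 = ((⅕)*(⅑)*35)*19 + 42 = (7/9)*19 + 42 = 133/9 + 42 = 511/9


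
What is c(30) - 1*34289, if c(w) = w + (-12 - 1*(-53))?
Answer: -34218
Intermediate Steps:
c(w) = 41 + w (c(w) = w + (-12 + 53) = w + 41 = 41 + w)
c(30) - 1*34289 = (41 + 30) - 1*34289 = 71 - 34289 = -34218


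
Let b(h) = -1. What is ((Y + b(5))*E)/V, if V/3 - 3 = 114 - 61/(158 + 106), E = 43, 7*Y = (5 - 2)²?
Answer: 7568/215789 ≈ 0.035071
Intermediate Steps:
Y = 9/7 (Y = (5 - 2)²/7 = (⅐)*3² = (⅐)*9 = 9/7 ≈ 1.2857)
V = 30827/88 (V = 9 + 3*(114 - 61/(158 + 106)) = 9 + 3*(114 - 61/264) = 9 + 3*(30035/264) = 9 + 30035/88 = 30827/88 ≈ 350.31)
((Y + b(5))*E)/V = ((9/7 - 1)*43)/(30827/88) = ((2/7)*43)*(88/30827) = (86/7)*(88/30827) = 7568/215789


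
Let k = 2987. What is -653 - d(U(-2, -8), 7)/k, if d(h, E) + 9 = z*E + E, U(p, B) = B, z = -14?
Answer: -1950411/2987 ≈ -652.97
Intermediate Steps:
d(h, E) = -9 - 13*E (d(h, E) = -9 + (-14*E + E) = -9 - 13*E)
-653 - d(U(-2, -8), 7)/k = -653 - (-9 - 13*7)/2987 = -653 - (-9 - 91)/2987 = -653 - (-100)/2987 = -653 - 1*(-100/2987) = -653 + 100/2987 = -1950411/2987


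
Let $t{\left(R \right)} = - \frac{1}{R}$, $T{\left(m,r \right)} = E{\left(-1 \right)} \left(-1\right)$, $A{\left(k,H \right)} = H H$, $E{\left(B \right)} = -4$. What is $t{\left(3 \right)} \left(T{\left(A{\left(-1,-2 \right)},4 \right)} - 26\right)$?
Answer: $\frac{22}{3} \approx 7.3333$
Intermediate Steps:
$A{\left(k,H \right)} = H^{2}$
$T{\left(m,r \right)} = 4$ ($T{\left(m,r \right)} = \left(-4\right) \left(-1\right) = 4$)
$t{\left(3 \right)} \left(T{\left(A{\left(-1,-2 \right)},4 \right)} - 26\right) = - \frac{1}{3} \left(4 - 26\right) = \left(-1\right) \frac{1}{3} \left(-22\right) = \left(- \frac{1}{3}\right) \left(-22\right) = \frac{22}{3}$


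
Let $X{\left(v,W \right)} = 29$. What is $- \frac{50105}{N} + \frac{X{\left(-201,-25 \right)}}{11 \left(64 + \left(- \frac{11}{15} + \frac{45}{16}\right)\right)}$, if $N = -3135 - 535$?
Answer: $\frac{1753262069}{128045566} \approx 13.692$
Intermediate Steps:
$N = -3670$ ($N = -3135 - 535 = -3670$)
$- \frac{50105}{N} + \frac{X{\left(-201,-25 \right)}}{11 \left(64 + \left(- \frac{11}{15} + \frac{45}{16}\right)\right)} = - \frac{50105}{-3670} + \frac{29}{11 \left(64 + \left(- \frac{11}{15} + \frac{45}{16}\right)\right)} = \left(-50105\right) \left(- \frac{1}{3670}\right) + \frac{29}{11 \left(64 + \left(\left(-11\right) \frac{1}{15} + 45 \cdot \frac{1}{16}\right)\right)} = \frac{10021}{734} + \frac{29}{11 \left(64 + \left(- \frac{11}{15} + \frac{45}{16}\right)\right)} = \frac{10021}{734} + \frac{29}{11 \left(64 + \frac{499}{240}\right)} = \frac{10021}{734} + \frac{29}{11 \cdot \frac{15859}{240}} = \frac{10021}{734} + \frac{29}{\frac{174449}{240}} = \frac{10021}{734} + 29 \cdot \frac{240}{174449} = \frac{10021}{734} + \frac{6960}{174449} = \frac{1753262069}{128045566}$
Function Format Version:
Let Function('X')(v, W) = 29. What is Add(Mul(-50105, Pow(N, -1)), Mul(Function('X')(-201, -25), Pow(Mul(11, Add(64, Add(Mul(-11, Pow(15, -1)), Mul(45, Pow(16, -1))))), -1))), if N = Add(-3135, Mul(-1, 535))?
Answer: Rational(1753262069, 128045566) ≈ 13.692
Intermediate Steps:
N = -3670 (N = Add(-3135, -535) = -3670)
Add(Mul(-50105, Pow(N, -1)), Mul(Function('X')(-201, -25), Pow(Mul(11, Add(64, Add(Mul(-11, Pow(15, -1)), Mul(45, Pow(16, -1))))), -1))) = Add(Mul(-50105, Pow(-3670, -1)), Mul(29, Pow(Mul(11, Add(64, Add(Mul(-11, Pow(15, -1)), Mul(45, Pow(16, -1))))), -1))) = Add(Mul(-50105, Rational(-1, 3670)), Mul(29, Pow(Mul(11, Add(64, Add(Mul(-11, Rational(1, 15)), Mul(45, Rational(1, 16))))), -1))) = Add(Rational(10021, 734), Mul(29, Pow(Mul(11, Add(64, Add(Rational(-11, 15), Rational(45, 16)))), -1))) = Add(Rational(10021, 734), Mul(29, Pow(Mul(11, Add(64, Rational(499, 240))), -1))) = Add(Rational(10021, 734), Mul(29, Pow(Mul(11, Rational(15859, 240)), -1))) = Add(Rational(10021, 734), Mul(29, Pow(Rational(174449, 240), -1))) = Add(Rational(10021, 734), Mul(29, Rational(240, 174449))) = Add(Rational(10021, 734), Rational(6960, 174449)) = Rational(1753262069, 128045566)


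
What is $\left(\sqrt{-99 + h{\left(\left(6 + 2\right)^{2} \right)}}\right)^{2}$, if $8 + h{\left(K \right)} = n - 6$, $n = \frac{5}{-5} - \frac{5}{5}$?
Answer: $-115$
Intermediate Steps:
$n = -2$ ($n = 5 \left(- \frac{1}{5}\right) - 1 = -1 - 1 = -2$)
$h{\left(K \right)} = -16$ ($h{\left(K \right)} = -8 - 8 = -16$)
$\left(\sqrt{-99 + h{\left(\left(6 + 2\right)^{2} \right)}}\right)^{2} = \left(\sqrt{-99 - 16}\right)^{2} = \left(\sqrt{-115}\right)^{2} = \left(i \sqrt{115}\right)^{2} = -115$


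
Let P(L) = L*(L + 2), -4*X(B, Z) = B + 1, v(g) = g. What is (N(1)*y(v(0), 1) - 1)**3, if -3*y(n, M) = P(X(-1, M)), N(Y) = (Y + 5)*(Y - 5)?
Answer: -1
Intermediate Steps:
X(B, Z) = -1/4 - B/4 (X(B, Z) = -(B + 1)/4 = -(1 + B)/4 = -1/4 - B/4)
P(L) = L*(2 + L)
N(Y) = (-5 + Y)*(5 + Y) (N(Y) = (5 + Y)*(-5 + Y) = (-5 + Y)*(5 + Y))
y(n, M) = 0 (y(n, M) = -(-1/4 - 1/4*(-1))*(2 + (-1/4 - 1/4*(-1)))/3 = -(-1/4 + 1/4)*(2 + (-1/4 + 1/4))/3 = -0*(2 + 0) = -0*2 = -1/3*0 = 0)
(N(1)*y(v(0), 1) - 1)**3 = ((-25 + 1**2)*0 - 1)**3 = ((-25 + 1)*0 - 1)**3 = (-24*0 - 1)**3 = (0 - 1)**3 = (-1)**3 = -1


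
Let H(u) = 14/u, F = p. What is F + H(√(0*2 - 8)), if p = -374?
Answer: -374 - 7*I*√2/2 ≈ -374.0 - 4.9497*I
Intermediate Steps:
F = -374
F + H(√(0*2 - 8)) = -374 + 14/(√(0*2 - 8)) = -374 + 14/(√(0 - 8)) = -374 + 14/(√(-8)) = -374 + 14/((2*I*√2)) = -374 + 14*(-I*√2/4) = -374 - 7*I*√2/2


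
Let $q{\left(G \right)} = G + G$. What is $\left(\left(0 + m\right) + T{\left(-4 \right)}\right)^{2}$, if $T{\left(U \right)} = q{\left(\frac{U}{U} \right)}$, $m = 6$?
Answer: $64$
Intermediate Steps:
$q{\left(G \right)} = 2 G$
$T{\left(U \right)} = 2$ ($T{\left(U \right)} = 2 \frac{U}{U} = 2 \cdot 1 = 2$)
$\left(\left(0 + m\right) + T{\left(-4 \right)}\right)^{2} = \left(\left(0 + 6\right) + 2\right)^{2} = \left(6 + 2\right)^{2} = 8^{2} = 64$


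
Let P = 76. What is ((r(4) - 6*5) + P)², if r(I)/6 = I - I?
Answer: 2116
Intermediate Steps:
r(I) = 0 (r(I) = 6*(I - I) = 6*0 = 0)
((r(4) - 6*5) + P)² = ((0 - 6*5) + 76)² = ((0 - 30) + 76)² = (-30 + 76)² = 46² = 2116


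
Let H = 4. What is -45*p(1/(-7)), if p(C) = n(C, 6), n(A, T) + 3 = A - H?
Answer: 2250/7 ≈ 321.43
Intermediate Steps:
n(A, T) = -7 + A (n(A, T) = -3 + (A - 1*4) = -3 + (A - 4) = -3 + (-4 + A) = -7 + A)
p(C) = -7 + C
-45*p(1/(-7)) = -45*(-7 + 1/(-7)) = -45*(-7 - 1/7) = -45*(-50/7) = 2250/7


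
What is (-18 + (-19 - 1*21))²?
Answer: 3364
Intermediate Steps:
(-18 + (-19 - 1*21))² = (-18 + (-19 - 21))² = (-18 - 40)² = (-58)² = 3364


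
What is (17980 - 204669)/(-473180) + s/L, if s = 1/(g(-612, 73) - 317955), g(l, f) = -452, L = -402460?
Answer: 299043296966922/757952033895995 ≈ 0.39454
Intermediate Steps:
s = -1/318407 (s = 1/(-452 - 317955) = 1/(-318407) = -1/318407 ≈ -3.1406e-6)
(17980 - 204669)/(-473180) + s/L = (17980 - 204669)/(-473180) - 1/318407/(-402460) = -186689*(-1/473180) - 1/318407*(-1/402460) = 186689/473180 + 1/128146081220 = 299043296966922/757952033895995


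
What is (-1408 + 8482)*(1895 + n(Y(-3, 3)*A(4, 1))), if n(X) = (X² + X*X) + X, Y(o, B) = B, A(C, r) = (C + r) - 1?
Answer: 15527430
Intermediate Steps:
A(C, r) = -1 + C + r
n(X) = X + 2*X² (n(X) = (X² + X²) + X = 2*X² + X = X + 2*X²)
(-1408 + 8482)*(1895 + n(Y(-3, 3)*A(4, 1))) = (-1408 + 8482)*(1895 + (3*(-1 + 4 + 1))*(1 + 2*(3*(-1 + 4 + 1)))) = 7074*(1895 + (3*4)*(1 + 2*(3*4))) = 7074*(1895 + 12*(1 + 2*12)) = 7074*(1895 + 12*(1 + 24)) = 7074*(1895 + 12*25) = 7074*(1895 + 300) = 7074*2195 = 15527430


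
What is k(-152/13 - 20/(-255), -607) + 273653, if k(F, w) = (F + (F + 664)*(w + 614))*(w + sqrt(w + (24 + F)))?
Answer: -1651722629/663 + 3020024*I*sqrt(261373827)/439569 ≈ -2.4913e+6 + 1.1107e+5*I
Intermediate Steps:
k(F, w) = (F + (614 + w)*(664 + F))*(w + sqrt(24 + F + w)) (k(F, w) = (F + (664 + F)*(614 + w))*(w + sqrt(24 + F + w)) = (F + (614 + w)*(664 + F))*(w + sqrt(24 + F + w)))
k(-152/13 - 20/(-255), -607) + 273653 = (664*(-607)**2 + 407696*(-607) + 407696*sqrt(24 + (-152/13 - 20/(-255)) - 607) + (-152/13 - 20/(-255))*(-607)**2 + 615*(-152/13 - 20/(-255))*(-607) + 615*(-152/13 - 20/(-255))*sqrt(24 + (-152/13 - 20/(-255)) - 607) + 664*(-607)*sqrt(24 + (-152/13 - 20/(-255)) - 607) + (-152/13 - 20/(-255))*(-607)*sqrt(24 + (-152/13 - 20/(-255)) - 607)) + 273653 = (664*368449 - 247471472 + 407696*sqrt(24 + (-152*1/13 - 20*(-1/255)) - 607) + (-152*1/13 - 20*(-1/255))*368449 + 615*(-152*1/13 - 20*(-1/255))*(-607) + 615*(-152*1/13 - 20*(-1/255))*sqrt(24 + (-152*1/13 - 20*(-1/255)) - 607) + 664*(-607)*sqrt(24 + (-152*1/13 - 20*(-1/255)) - 607) + (-152*1/13 - 20*(-1/255))*(-607)*sqrt(24 + (-152*1/13 - 20*(-1/255)) - 607)) + 273653 = (244650136 - 247471472 + 407696*sqrt(24 + (-152/13 + 4/51) - 607) + (-152/13 + 4/51)*368449 + 615*(-152/13 + 4/51)*(-607) + 615*(-152/13 + 4/51)*sqrt(24 + (-152/13 + 4/51) - 607) + 664*(-607)*sqrt(24 + (-152/13 + 4/51) - 607) + (-152/13 + 4/51)*(-607)*sqrt(24 + (-152/13 + 4/51) - 607)) + 273653 = (244650136 - 247471472 + 407696*sqrt(24 - 7700/663 - 607) - 7700/663*368449 + 615*(-7700/663)*(-607) + 615*(-7700/663)*sqrt(24 - 7700/663 - 607) + 664*(-607)*sqrt(24 - 7700/663 - 607) - 7700/663*(-607)*sqrt(24 - 7700/663 - 607)) + 273653 = (244650136 - 247471472 + 407696*sqrt(-394229/663) - 2837057300/663 + 958149500/221 + 615*(-7700/663)*sqrt(-394229/663) + 664*(-607)*sqrt(-394229/663) - 7700/663*(-607)*sqrt(-394229/663)) + 273653 = (244650136 - 247471472 + 407696*(I*sqrt(261373827)/663) - 2837057300/663 + 958149500/221 + 615*(-7700/663)*(I*sqrt(261373827)/663) + 664*(-607)*(I*sqrt(261373827)/663) - 7700/663*(-607)*I*sqrt(261373827)/663) + 273653 = (244650136 - 247471472 + 407696*I*sqrt(261373827)/663 - 2837057300/663 + 958149500/221 - 1578500*I*sqrt(261373827)/146523 - 403048*I*sqrt(261373827)/663 + 4673900*I*sqrt(261373827)/439569) + 273653 = (-1833154568/663 + 3020024*I*sqrt(261373827)/439569) + 273653 = -1651722629/663 + 3020024*I*sqrt(261373827)/439569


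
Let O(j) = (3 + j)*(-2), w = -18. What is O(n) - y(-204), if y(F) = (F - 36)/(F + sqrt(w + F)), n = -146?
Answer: 1986118/6973 - 40*I*sqrt(222)/6973 ≈ 284.83 - 0.085471*I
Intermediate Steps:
O(j) = -6 - 2*j
y(F) = (-36 + F)/(F + sqrt(-18 + F)) (y(F) = (F - 36)/(F + sqrt(-18 + F)) = (-36 + F)/(F + sqrt(-18 + F)))
O(n) - y(-204) = (-6 - 2*(-146)) - (-36 - 204)/(-204 + sqrt(-18 - 204)) = (-6 + 292) - (-240)/(-204 + sqrt(-222)) = 286 - (-240)/(-204 + I*sqrt(222)) = 286 + 240/(-204 + I*sqrt(222))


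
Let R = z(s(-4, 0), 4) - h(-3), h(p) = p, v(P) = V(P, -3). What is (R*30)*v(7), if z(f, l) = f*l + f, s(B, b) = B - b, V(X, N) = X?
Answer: -3570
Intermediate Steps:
v(P) = P
z(f, l) = f + f*l
R = -17 (R = (-4 - 1*0)*(1 + 4) - 1*(-3) = (-4 + 0)*5 + 3 = -4*5 + 3 = -20 + 3 = -17)
(R*30)*v(7) = -17*30*7 = -510*7 = -3570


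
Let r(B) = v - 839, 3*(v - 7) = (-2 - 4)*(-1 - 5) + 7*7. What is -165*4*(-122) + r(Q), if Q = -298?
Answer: 239149/3 ≈ 79716.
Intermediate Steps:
v = 106/3 (v = 7 + ((-2 - 4)*(-1 - 5) + 7*7)/3 = 7 + (-6*(-6) + 49)/3 = 7 + (36 + 49)/3 = 7 + (⅓)*85 = 7 + 85/3 = 106/3 ≈ 35.333)
r(B) = -2411/3 (r(B) = 106/3 - 839 = -2411/3)
-165*4*(-122) + r(Q) = -165*4*(-122) - 2411/3 = -660*(-122) - 2411/3 = 80520 - 2411/3 = 239149/3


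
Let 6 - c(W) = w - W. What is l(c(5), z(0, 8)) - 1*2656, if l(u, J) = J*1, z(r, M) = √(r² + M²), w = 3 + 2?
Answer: -2648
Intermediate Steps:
w = 5
c(W) = 1 + W (c(W) = 6 - (5 - W) = 6 + (-5 + W) = 1 + W)
z(r, M) = √(M² + r²)
l(u, J) = J
l(c(5), z(0, 8)) - 1*2656 = √(8² + 0²) - 1*2656 = √(64 + 0) - 2656 = √64 - 2656 = 8 - 2656 = -2648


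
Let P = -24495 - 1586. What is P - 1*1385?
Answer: -27466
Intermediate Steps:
P = -26081
P - 1*1385 = -26081 - 1*1385 = -26081 - 1385 = -27466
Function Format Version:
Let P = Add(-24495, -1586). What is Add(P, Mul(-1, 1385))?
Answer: -27466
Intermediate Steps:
P = -26081
Add(P, Mul(-1, 1385)) = Add(-26081, Mul(-1, 1385)) = Add(-26081, -1385) = -27466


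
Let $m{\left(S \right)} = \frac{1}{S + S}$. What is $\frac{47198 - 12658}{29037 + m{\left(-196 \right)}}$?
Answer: $\frac{1230880}{1034773} \approx 1.1895$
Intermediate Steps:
$m{\left(S \right)} = \frac{1}{2 S}$
$\frac{47198 - 12658}{29037 + m{\left(-196 \right)}} = \frac{47198 - 12658}{29037 + \frac{1}{2 \left(-196\right)}} = \frac{34540}{29037 + \frac{1}{2} \left(- \frac{1}{196}\right)} = \frac{34540}{29037 - \frac{1}{392}} = \frac{34540}{\frac{11382503}{392}} = 34540 \cdot \frac{392}{11382503} = \frac{1230880}{1034773}$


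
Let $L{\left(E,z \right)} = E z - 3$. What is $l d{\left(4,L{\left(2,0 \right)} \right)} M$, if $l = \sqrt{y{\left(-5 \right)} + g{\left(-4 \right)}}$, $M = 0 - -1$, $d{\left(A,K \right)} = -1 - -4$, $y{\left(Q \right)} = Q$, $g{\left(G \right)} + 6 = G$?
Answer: $3 i \sqrt{15} \approx 11.619 i$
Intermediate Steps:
$L{\left(E,z \right)} = -3 + E z$
$g{\left(G \right)} = -6 + G$
$d{\left(A,K \right)} = 3$ ($d{\left(A,K \right)} = -1 + 4 = 3$)
$M = 1$ ($M = 0 + 1 = 1$)
$l = i \sqrt{15}$ ($l = \sqrt{-5 - 10} = \sqrt{-15} = i \sqrt{15} \approx 3.873 i$)
$l d{\left(4,L{\left(2,0 \right)} \right)} M = i \sqrt{15} \cdot 3 \cdot 1 = 3 i \sqrt{15} \cdot 1 = 3 i \sqrt{15}$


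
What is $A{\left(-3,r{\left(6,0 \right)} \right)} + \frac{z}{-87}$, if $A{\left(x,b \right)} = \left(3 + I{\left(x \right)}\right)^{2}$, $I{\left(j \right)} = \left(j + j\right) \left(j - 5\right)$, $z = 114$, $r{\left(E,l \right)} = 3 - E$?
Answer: $\frac{75391}{29} \approx 2599.7$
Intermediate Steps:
$I{\left(j \right)} = 2 j \left(-5 + j\right)$
$A{\left(x,b \right)} = \left(3 + 2 x \left(-5 + x\right)\right)^{2}$
$A{\left(-3,r{\left(6,0 \right)} \right)} + \frac{z}{-87} = \left(3 + 2 \left(-3\right) \left(-5 - 3\right)\right)^{2} + \frac{114}{-87} = \left(3 + 2 \left(-3\right) \left(-8\right)\right)^{2} + 114 \left(- \frac{1}{87}\right) = \left(3 + 48\right)^{2} - \frac{38}{29} = 51^{2} - \frac{38}{29} = 2601 - \frac{38}{29} = \frac{75391}{29}$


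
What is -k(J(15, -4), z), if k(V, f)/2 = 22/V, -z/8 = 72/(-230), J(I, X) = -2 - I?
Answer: 44/17 ≈ 2.5882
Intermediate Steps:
z = 288/115 (z = -576/(-230) = -576*(-1)/230 = -8*(-36/115) = 288/115 ≈ 2.5043)
k(V, f) = 44/V (k(V, f) = 2*(22/V) = 44/V)
-k(J(15, -4), z) = -44/(-2 - 1*15) = -44/(-2 - 15) = -44/(-17) = -44*(-1)/17 = -1*(-44/17) = 44/17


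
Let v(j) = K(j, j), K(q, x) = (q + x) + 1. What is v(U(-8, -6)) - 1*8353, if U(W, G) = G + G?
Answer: -8376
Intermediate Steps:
U(W, G) = 2*G
K(q, x) = 1 + q + x
v(j) = 1 + 2*j (v(j) = 1 + j + j = 1 + 2*j)
v(U(-8, -6)) - 1*8353 = (1 + 2*(2*(-6))) - 1*8353 = (1 + 2*(-12)) - 8353 = (1 - 24) - 8353 = -23 - 8353 = -8376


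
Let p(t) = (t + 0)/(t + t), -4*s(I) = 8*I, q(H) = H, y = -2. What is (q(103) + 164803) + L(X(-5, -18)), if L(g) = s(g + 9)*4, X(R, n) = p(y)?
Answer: 164830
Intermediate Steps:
s(I) = -2*I
p(t) = 1/2 (p(t) = t/((2*t)) = t*(1/(2*t)) = 1/2)
X(R, n) = 1/2
L(g) = -72 - 8*g (L(g) = -2*(g + 9)*4 = -2*(9 + g)*4 = (-18 - 2*g)*4 = -72 - 8*g)
(q(103) + 164803) + L(X(-5, -18)) = (103 + 164803) + (-72 - 8*1/2) = 164906 + (-72 - 4) = 164906 - 76 = 164830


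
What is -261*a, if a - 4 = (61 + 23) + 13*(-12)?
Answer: 17748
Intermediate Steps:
a = -68 (a = 4 + ((61 + 23) + 13*(-12)) = 4 + (84 - 156) = 4 - 72 = -68)
-261*a = -261*(-68) = 17748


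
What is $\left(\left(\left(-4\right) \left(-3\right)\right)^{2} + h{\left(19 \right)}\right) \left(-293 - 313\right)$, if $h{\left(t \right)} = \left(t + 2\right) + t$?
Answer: $-111504$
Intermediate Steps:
$h{\left(t \right)} = 2 + 2 t$ ($h{\left(t \right)} = \left(2 + t\right) + t = 2 + 2 t$)
$\left(\left(\left(-4\right) \left(-3\right)\right)^{2} + h{\left(19 \right)}\right) \left(-293 - 313\right) = \left(\left(\left(-4\right) \left(-3\right)\right)^{2} + \left(2 + 2 \cdot 19\right)\right) \left(-293 - 313\right) = \left(12^{2} + \left(2 + 38\right)\right) \left(-606\right) = \left(144 + 40\right) \left(-606\right) = 184 \left(-606\right) = -111504$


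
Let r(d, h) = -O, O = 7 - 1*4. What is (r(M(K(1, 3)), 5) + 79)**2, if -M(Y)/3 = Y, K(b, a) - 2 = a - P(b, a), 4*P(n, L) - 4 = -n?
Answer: 5776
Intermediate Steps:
P(n, L) = 1 - n/4 (P(n, L) = 1 + (-n)/4 = 1 - n/4)
O = 3 (O = 7 - 4 = 3)
K(b, a) = 1 + a + b/4 (K(b, a) = 2 + (a - (1 - b/4)) = 2 + (a + (-1 + b/4)) = 2 + (-1 + a + b/4) = 1 + a + b/4)
M(Y) = -3*Y
r(d, h) = -3 (r(d, h) = -1*3 = -3)
(r(M(K(1, 3)), 5) + 79)**2 = (-3 + 79)**2 = 76**2 = 5776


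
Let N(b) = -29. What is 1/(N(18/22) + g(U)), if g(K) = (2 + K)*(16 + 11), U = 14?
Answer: 1/403 ≈ 0.0024814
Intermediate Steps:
g(K) = 54 + 27*K (g(K) = (2 + K)*27 = 54 + 27*K)
1/(N(18/22) + g(U)) = 1/(-29 + (54 + 27*14)) = 1/(-29 + (54 + 378)) = 1/(-29 + 432) = 1/403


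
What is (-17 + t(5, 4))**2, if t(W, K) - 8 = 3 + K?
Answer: 4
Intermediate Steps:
t(W, K) = 11 + K (t(W, K) = 8 + (3 + K) = 11 + K)
(-17 + t(5, 4))**2 = (-17 + (11 + 4))**2 = (-17 + 15)**2 = (-2)**2 = 4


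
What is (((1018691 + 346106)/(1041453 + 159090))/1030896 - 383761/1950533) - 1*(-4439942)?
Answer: 10718232024974609915598401/2414047863672089424 ≈ 4.4399e+6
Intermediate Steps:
(((1018691 + 346106)/(1041453 + 159090))/1030896 - 383761/1950533) - 1*(-4439942) = ((1364797/1200543)*(1/1030896) - 383761*1/1950533) + 4439942 = ((1364797*(1/1200543))*(1/1030896) - 383761/1950533) + 4439942 = ((1364797/1200543)*(1/1030896) - 383761/1950533) + 4439942 = (1364797/1237634976528 - 383761/1950533) + 4439942 = -474953374145775007/2414047863672089424 + 4439942 = 10718232024974609915598401/2414047863672089424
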